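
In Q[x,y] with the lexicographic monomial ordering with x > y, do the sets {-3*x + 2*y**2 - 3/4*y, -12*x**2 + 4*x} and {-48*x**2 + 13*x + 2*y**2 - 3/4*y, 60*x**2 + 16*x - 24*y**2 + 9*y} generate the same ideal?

Yes, the ideals are equal.

Since reduced Gröbner bases are canonical representatives of ideals under a given ordering, it suffices to compute and compare them.
Buchberger on the first generating set:
f_1 = -3*x + 2*y**2 - 3/4*y, LT = x.
f_2 = -12*x**2 + 4*x, LT = x**2.

S(f_1,f_2): lcm = x**2. S = -2/3*x*y**2 + 1/4*x*y + 1/3*x.
  reduce S modulo (f_1, f_2):
  remainder -4/9*y**4 + 1/3*y**3 + 23/144*y**2 - 1/12*y ≠ 0; add g_3 = -4/9*y**4 + 1/3*y**3 + 23/144*y**2 - 1/12*y to the basis.

The other S-polynomials (S(f_1,g_3), S(f_2,g_3)) all reduce to 0 modulo the current basis, so we have a Gröbner basis.
Inter-reduce: drop elements whose leading term is divisible by another's, tail-reduce, and make monic.
Reduced Gröbner basis: {x - 2/3*y**2 + 1/4*y, y**4 - 3/4*y**3 - 23/64*y**2 + 3/16*y}.

Buchberger on the second generating set:
h_1 = -48*x**2 + 13*x + 2*y**2 - 3/4*y, LT = x**2.
h_2 = 60*x**2 + 16*x - 24*y**2 + 9*y, LT = x**2.

S(h_1,h_2): lcm = x**2. S = -43/80*x + 43/120*y**2 - 43/320*y.
  reduce S modulo (h_1, h_2):
  remainder -43/80*x + 43/120*y**2 - 43/320*y ≠ 0; add k_3 = -43/80*x + 43/120*y**2 - 43/320*y to the basis.

S(h_1,k_3): lcm = x**2. S = 2/3*x*y**2 - 1/4*x*y - 13/48*x - 1/24*y**2 + 1/64*y.
  reduce S modulo (h_1, h_2, k_3):
  remainder 4/9*y**4 - 1/3*y**3 - 23/144*y**2 + 1/12*y ≠ 0; add k_4 = 4/9*y**4 - 1/3*y**3 - 23/144*y**2 + 1/12*y to the basis.

The other S-polynomials (S(h_2,k_3), S(h_1,k_4), S(h_2,k_4), S(k_3,k_4)) all reduce to 0 modulo the current basis, so we have a Gröbner basis.
Inter-reduce: drop elements whose leading term is divisible by another's, tail-reduce, and make monic.
Reduced Gröbner basis: {x - 2/3*y**2 + 1/4*y, y**4 - 3/4*y**3 - 23/64*y**2 + 3/16*y}.

These coincide, so the ideals are equal.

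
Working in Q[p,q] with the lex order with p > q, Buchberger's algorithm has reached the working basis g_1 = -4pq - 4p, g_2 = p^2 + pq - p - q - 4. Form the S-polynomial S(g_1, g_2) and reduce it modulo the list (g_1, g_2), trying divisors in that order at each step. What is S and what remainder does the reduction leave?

lcm(LM(g_1), LM(g_2)) = p^2q.
S = (lcm/LT(g_1))·g_1 − (lcm/LT(g_2))·g_2 = p^2 - pq^2 + pq + q^2 + 4q.
Reduce S modulo (g_1, g_2) in that order:
  leading term p^2: subtract (1)·g_2 from p^2 - pq^2 + pq + q^2 + 4q → -pq^2 + p + q^2 + 5q + 4
  leading term pq^2: subtract (1/4q)·g_1 from -pq^2 + p + q^2 + 5q + 4 → pq + p + q^2 + 5q + 4
  leading term pq: subtract (-1/4)·g_1 from pq + p + q^2 + 5q + 4 → q^2 + 5q + 4
  leading term q^2: no divisor's leading term divides it; move q^2 to the remainder.
  leading term q: no divisor's leading term divides it; move 5q to the remainder.
  leading term 1: no divisor's leading term divides it; move 4 to the remainder.
The remainder q^2 + 5q + 4 is nonzero, so it would be added as the next basis element.

S(g_1, g_2) = p^2 - pq^2 + pq + q^2 + 4q; remainder on division = q^2 + 5q + 4.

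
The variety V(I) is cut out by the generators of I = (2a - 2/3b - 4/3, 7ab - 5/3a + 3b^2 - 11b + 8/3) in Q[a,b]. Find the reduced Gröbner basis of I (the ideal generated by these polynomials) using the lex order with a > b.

G = {a - 1/3b - 2/3, b^2 - 31/24b + 7/24}

f_1 = 2a - 2/3b - 4/3, LT = a.
f_2 = 7ab - 5/3a + 3b^2 - 11b + 8/3, LT = ab.

S(f_1,f_2): lcm = ab. S = 5/21a - 16/21b^2 + 19/21b - 8/21.
  reduce S modulo (f_1, f_2):
  remainder -16/21b^2 + 62/63b - 2/9 ≠ 0; add g_3 = -16/21b^2 + 62/63b - 2/9 to the basis.

The other S-polynomials (S(f_1,g_3), S(f_2,g_3)) all reduce to 0 modulo the current basis, so we have a Gröbner basis.
Inter-reduce: drop elements whose leading term is divisible by another's, tail-reduce, and make monic.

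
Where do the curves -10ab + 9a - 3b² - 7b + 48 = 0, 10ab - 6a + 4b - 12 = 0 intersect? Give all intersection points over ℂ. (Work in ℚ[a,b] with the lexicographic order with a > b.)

Compute a lex Gröbner basis by Buchberger's algorithm.
f_1 = -10ab + 9a - 3b² - 7b + 48, LT = ab.
f_2 = 10ab - 6a + 4b - 12, LT = ab.

S(f_1,f_2): lcm = ab. S = -3/10a + 3/10b² + 3/10b - 18/5.
  reduce S modulo (f_1, f_2):
  remainder -3/10a + 3/10b² + 3/10b - 18/5 ≠ 0; add h_3 = -3/10a + 3/10b² + 3/10b - 18/5 to the basis.

S(f_1,h_3): lcm = ab. S = -9/10a + b³ + 13/10b² - 113/10b - 24/5.
  reduce S modulo (f_1, f_2, h_3):
  remainder b³ + ⅖b² - 61/5b + 6 ≠ 0; add h_4 = b³ + ⅖b² - 61/5b + 6 to the basis.

The other S-polynomials (S(f_2,h_3), S(f_1,h_4), S(f_2,h_4), S(h_3,h_4)) all reduce to 0 modulo the current basis, so we have a Gröbner basis.
Inter-reduce: drop elements whose leading term is divisible by another's, tail-reduce, and make monic.
Reduced Gröbner basis: {a - b² - b + 12, b³ + ⅖b² - 61/5b + 6}.

A lex Gröbner basis eliminates variables successively. Here b³ + ⅖b² - 61/5b + 6 depends only on b, with roots {3, -17/10 + sqrt(489)/10, -sqrt(489)/10 - 17/10}; lifting each root through the earlier basis elements recovers the full solutions.
  b = 3: the earlier basis element becomes a = 0, giving a = 0 — point (0, 3).
  b = -17/10 + sqrt(489)/10: the earlier basis element becomes a + 6*sqrt(489)/25 + 148/25 = 0, giving a = -148/25 - 6*sqrt(489)/25 — point (-148/25 - 6*sqrt(489)/25, -17/10 + sqrt(489)/10).
  b = -sqrt(489)/10 - 17/10: the earlier basis element becomes a - 6*sqrt(489)/25 + 148/25 = 0, giving a = -148/25 + 6*sqrt(489)/25 — point (-148/25 + 6*sqrt(489)/25, -sqrt(489)/10 - 17/10).

{(0, 3), (-148/25 - 6*sqrt(489)/25, -17/10 + sqrt(489)/10), (-148/25 + 6*sqrt(489)/25, -sqrt(489)/10 - 17/10)}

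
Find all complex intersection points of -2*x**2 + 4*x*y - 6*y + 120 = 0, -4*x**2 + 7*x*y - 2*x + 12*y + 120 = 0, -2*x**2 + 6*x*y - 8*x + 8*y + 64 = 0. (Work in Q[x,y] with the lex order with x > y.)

Compute a lex Gröbner basis by Buchberger's algorithm.
f_1 = -2*x**2 + 4*x*y - 6*y + 120, LT = x**2.
f_2 = -4*x**2 + 7*x*y - 2*x + 12*y + 120, LT = x**2.
f_3 = -2*x**2 + 6*x*y - 8*x + 8*y + 64, LT = x**2.

S(f_1,f_2): lcm = x**2. S = -1/4*x*y - 1/2*x + 6*y - 30.
  leading term x*y: no divisor's leading term divides it; move -1/4*x*y to the remainder.
  leading term x: no divisor's leading term divides it; move -1/2*x to the remainder.
  leading term y: no divisor's leading term divides it; move 6*y to the remainder.
  leading term 1: no divisor's leading term divides it; move -30 to the remainder.
  remainder -1/4*x*y - 1/2*x + 6*y - 30 ≠ 0; add h_4 = -1/4*x*y - 1/2*x + 6*y - 30 to the basis.

S(f_1,f_3): lcm = x**2. S = x*y - 4*x + 7*y - 28.
  leading term x*y: subtract (-4)·h_4 from x*y - 4*x + 7*y - 28 → -6*x + 31*y - 148
  leading term x: no divisor's leading term divides it; move -6*x to the remainder.
  leading term y: no divisor's leading term divides it; move 31*y to the remainder.
  leading term 1: no divisor's leading term divides it; move -148 to the remainder.
  remainder -6*x + 31*y - 148 ≠ 0; add h_5 = -6*x + 31*y - 148 to the basis.

S(f_1,h_4): lcm = x**2*y. S = -2*x**2 - 2*x*y**2 + 24*x*y - 120*x + 3*y**2 - 60*y.
  leading term x**2: subtract (1)·f_1 from -2*x**2 - 2*x*y**2 + 24*x*y - 120*x + 3*y**2 - 60*y → -2*x*y**2 + 20*x*y - 120*x + 3*y**2 - 54*y - 120
  leading term x*y**2: subtract (8*y)·h_4 from -2*x*y**2 + 20*x*y - 120*x + 3*y**2 - 54*y - 120 → 24*x*y - 120*x - 45*y**2 + 186*y - 120
  leading term x*y: subtract (-96)·h_4 from 24*x*y - 120*x - 45*y**2 + 186*y - 120 → -168*x - 45*y**2 + 762*y - 3000
  leading term x: subtract (28)·h_5 from -168*x - 45*y**2 + 762*y - 3000 → -45*y**2 - 106*y + 1144
  leading term y**2: no divisor's leading term divides it; move -45*y**2 to the remainder.
  leading term y: no divisor's leading term divides it; move -106*y to the remainder.
  leading term 1: no divisor's leading term divides it; move 1144 to the remainder.
  remainder -45*y**2 - 106*y + 1144 ≠ 0; add h_6 = -45*y**2 - 106*y + 1144 to the basis.

S(f_3,h_4): lcm = x**2*y. S = -2*x**2 - 3*x*y**2 + 28*x*y - 120*x - 4*y**2 - 32*y.
  leading term x**2: subtract (1)·f_1 from -2*x**2 - 3*x*y**2 + 28*x*y - 120*x - 4*y**2 - 32*y → -3*x*y**2 + 24*x*y - 120*x - 4*y**2 - 26*y - 120
  leading term x*y**2: subtract (12*y)·h_4 from -3*x*y**2 + 24*x*y - 120*x - 4*y**2 - 26*y - 120 → 30*x*y - 120*x - 76*y**2 + 334*y - 120
  leading term x*y: subtract (-120)·h_4 from 30*x*y - 120*x - 76*y**2 + 334*y - 120 → -180*x - 76*y**2 + 1054*y - 3720
  leading term x: subtract (30)·h_5 from -180*x - 76*y**2 + 1054*y - 3720 → -76*y**2 + 124*y + 720
  leading term y**2: subtract (76/45)·h_6 from -76*y**2 + 124*y + 720 → 13636/45*y - 54544/45
  leading term y: no divisor's leading term divides it; move 13636/45*y to the remainder.
  leading term 1: no divisor's leading term divides it; move -54544/45 to the remainder.
  remainder 13636/45*y - 54544/45 ≠ 0; add h_7 = 13636/45*y - 54544/45 to the basis.

The other S-polynomials (S(f_2,f_3), S(f_2,h_4), S(f_1,h_5), S(f_2,h_5), S(f_3,h_5), S(h_4,h_5), S(f_1,h_6), S(f_2,h_6), S(f_3,h_6), S(h_4,h_6), S(h_5,h_6), S(f_1,h_7), S(f_2,h_7), S(f_3,h_7), S(h_4,h_7), S(h_5,h_7), S(h_6,h_7)) all reduce to 0 modulo the current basis, so we have a Gröbner basis.
Inter-reduce: drop elements whose leading term is divisible by another's, tail-reduce, and make monic.
Reduced Gröbner basis: {x + 4, y - 4}.

From the last basis element, y - 4 = 0, so y takes values in {4}. Each choice, substituted upward through the basis, yields the corresponding point(s) of the solution set.
  y = 4: the earlier basis element becomes x + 4 = 0, giving x = -4 — point (-4, 4).

{(-4, 4)}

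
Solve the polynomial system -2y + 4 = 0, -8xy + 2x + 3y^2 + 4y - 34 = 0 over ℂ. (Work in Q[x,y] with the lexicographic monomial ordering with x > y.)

Compute a lex Gröbner basis by Buchberger's algorithm.
f_1 = -2y + 4, LT = y.
f_2 = -8xy + 2x + 3y^2 + 4y - 34, LT = xy.

S(f_1,f_2): lcm = xy. S = -7/4x + 3/8y^2 + 1/2y - 17/4.
  reduce S modulo (f_1, f_2):
  remainder -7/4x - 7/4 ≠ 0; add h_3 = -7/4x - 7/4 to the basis.

The other S-polynomials (S(f_1,h_3), S(f_2,h_3)) all reduce to 0 modulo the current basis, so we have a Gröbner basis.
Inter-reduce: drop elements whose leading term is divisible by another's, tail-reduce, and make monic.
Reduced Gröbner basis: {x + 1, y - 2}.

Since the basis is lex-ordered, y - 2 is univariate in y. Its roots are {2}. Back-substituting each root into the other basis elements fixes the other coordinates.
  y = 2: the earlier basis element becomes x + 1 = 0, giving x = -1 — point (-1, 2).
This is the nonlinear analogue of row-reducing a linear system.

{(-1, 2)}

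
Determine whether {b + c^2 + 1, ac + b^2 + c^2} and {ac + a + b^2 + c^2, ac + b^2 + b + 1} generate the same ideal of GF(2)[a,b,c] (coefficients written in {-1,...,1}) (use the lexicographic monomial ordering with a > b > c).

Since reduced Gröbner bases are canonical representatives of ideals under a given ordering, it suffices to compute and compare them.
Buchberger on the first generating set:
f_1 = b + c^2 + 1, LT = b.
f_2 = ac + b^2 + c^2, LT = ac.

S(f_1,f_2): leading monomials are coprime, so the S-polynomial reduces to 0 (Buchberger's first criterion).
Every S-polynomial of the final basis reduces to 0, so we have a Gröbner basis.
Inter-reduce: drop elements whose leading term is divisible by another's, tail-reduce, and make monic.
Reduced Gröbner basis: {ac + c^4 + c^2 + 1, b + c^2 + 1}.

Buchberger on the second generating set:
h_1 = ac + a + b^2 + c^2, LT = ac.
h_2 = ac + b^2 + b + 1, LT = ac.

S(h_1,h_2): lcm = ac. S = a + b + c^2 + 1.
  leading term a: no divisor's leading term divides it; move a to the remainder.
  leading term b: no divisor's leading term divides it; move b to the remainder.
  leading term c^2: no divisor's leading term divides it; move c^2 to the remainder.
  leading term 1: no divisor's leading term divides it; move 1 to the remainder.
  remainder a + b + c^2 + 1 ≠ 0; add k_3 = a + b + c^2 + 1 to the basis.

S(h_1,k_3): lcm = ac. S = a + b^2 + bc + c^3 + c^2 + c.
  leading term a: subtract (1)·k_3 from a + b^2 + bc + c^3 + c^2 + c → b^2 + bc + b + c^3 + c + 1
  leading term b^2: no divisor's leading term divides it; move b^2 to the remainder.
  leading term bc: no divisor's leading term divides it; move bc to the remainder.
  leading term b: no divisor's leading term divides it; move b to the remainder.
  leading term c^3: no divisor's leading term divides it; move c^3 to the remainder.
  leading term c: no divisor's leading term divides it; move c to the remainder.
  leading term 1: no divisor's leading term divides it; move 1 to the remainder.
  remainder b^2 + bc + b + c^3 + c + 1 ≠ 0; add k_4 = b^2 + bc + b + c^3 + c + 1 to the basis.

S(h_2,k_3): lcm = ac. S = b^2 + bc + b + c^3 + c + 1.
  leading term b^2: subtract (1)·k_4 from b^2 + bc + b + c^3 + c + 1 → 0
  remainder 0.

S(h_1,k_4): leading monomials are coprime, so the S-polynomial reduces to 0 (Buchberger's first criterion).
S(h_2,k_4): leading monomials are coprime, so the S-polynomial reduces to 0 (Buchberger's first criterion).
S(k_3,k_4): leading monomials are coprime, so the S-polynomial reduces to 0 (Buchberger's first criterion).
Every S-polynomial of the final basis reduces to 0, so we have a Gröbner basis.
Inter-reduce: drop elements whose leading term is divisible by another's, tail-reduce, and make monic.
Reduced Gröbner basis: {a + b + c^2 + 1, b^2 + bc + b + c^3 + c + 1}.

These differ, so the ideals are not equal.

No, the ideals differ.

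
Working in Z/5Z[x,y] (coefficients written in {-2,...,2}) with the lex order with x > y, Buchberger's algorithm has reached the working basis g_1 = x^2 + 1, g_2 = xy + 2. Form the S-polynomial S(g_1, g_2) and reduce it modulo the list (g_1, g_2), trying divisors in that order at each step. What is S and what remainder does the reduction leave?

lcm(LM(g_1), LM(g_2)) = x^2y.
S = (lcm/LT(g_1))·g_1 − (lcm/LT(g_2))·g_2 = -2x + y.
Reduce S modulo (g_1, g_2) in that order:
  leading term x: no divisor's leading term divides it; move -2x to the remainder.
  leading term y: no divisor's leading term divides it; move y to the remainder.
The remainder -2x + y is nonzero, so it would be added as the next basis element.

S(g_1, g_2) = -2x + y; remainder on division = -2x + y.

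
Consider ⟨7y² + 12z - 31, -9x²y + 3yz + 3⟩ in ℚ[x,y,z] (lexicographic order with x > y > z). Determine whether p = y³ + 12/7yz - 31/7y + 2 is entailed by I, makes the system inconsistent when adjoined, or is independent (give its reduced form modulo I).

Adjoining y³ + 12/7yz - 31/7y + 2 makes the ideal the whole ring: the system is inconsistent.

First compute the reduced Gröbner basis of I by Buchberger's algorithm.
f_1 = 7y² + 12z - 31, LT = y².
f_2 = -9x²y + 3yz + 3, LT = x²y.

S(f_1,f_2): lcm = x²y². S = 12/7x²z - 31/7x² + ⅓y²z + ⅓y.
  leading term x²z: no divisor's leading term divides it; move 12/7x²z to the remainder.
  leading term x²: no divisor's leading term divides it; move -31/7x² to the remainder.
  leading term y²z: subtract (1/21z)·f_1 from ⅓y²z + ⅓y → ⅓y - 4/7z² + 31/21z
  leading term y: no divisor's leading term divides it; move ⅓y to the remainder.
  leading term z²: no divisor's leading term divides it; move -4/7z² to the remainder.
  leading term z: no divisor's leading term divides it; move 31/21z to the remainder.
  remainder 12/7x²z - 31/7x² + ⅓y - 4/7z² + 31/21z ≠ 0; add h_3 = 12/7x²z - 31/7x² + ⅓y - 4/7z² + 31/21z to the basis.

S(f_1,h_3): leading monomials are coprime, so the S-polynomial reduces to 0 (Buchberger's first criterion).
S(f_2,h_3): lcm = x²yz. S = 31/12x²y - 7/36y² - 31/36yz - ⅓z.
  leading term x²y: subtract (-31/108)·f_2 from 31/12x²y - 7/36y² - 31/36yz - ⅓z → -7/36y² - ⅓z + 31/36
  leading term y²: subtract (-1/36)·f_1 from -7/36y² - ⅓z + 31/36 → 0
  remainder 0.

Every S-polynomial of the final basis reduces to 0, so we have a Gröbner basis.
Inter-reduce: drop elements whose leading term is divisible by another's, tail-reduce, and make monic.
Reduced Gröbner basis: {x²y - ⅓yz - ⅓, x²z - 31/12x² + 7/36y - ⅓z² + 31/36z, y² + 12/7z - 31/7}.
Label its elements g_1 = x²y - ⅓yz - ⅓, g_2 = x²z - 31/12x² + 7/36y - ⅓z² + 31/36z, g_3 = y² + 12/7z - 31/7.

Reduce p = y³ + 12/7yz - 31/7y + 2 modulo G:
  leading term y³: subtract (y)·g_3 from y³ + 12/7yz - 31/7y + 2 → 2
  leading term 1: no divisor's leading term divides it; move 2 to the remainder.
  normal form = 2.
The normal form is nonzero, so p ∉ I. Since p minus its normal form lies in I, I + (p) = I + (r) where r = 2; decide whether this ideal is the whole ring.
Here r = 2 is a nonzero constant, hence a unit: 1 ∈ I + (p), the Gröbner basis of I + (p) is {1}, and the enlarged system has no common solution — adjoining p is inconsistent.

Ideal membership is decidable via reduction modulo a Gröbner basis.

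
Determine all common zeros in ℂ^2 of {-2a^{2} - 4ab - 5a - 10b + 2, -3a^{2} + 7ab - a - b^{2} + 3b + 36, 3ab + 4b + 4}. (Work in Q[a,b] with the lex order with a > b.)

Compute a lex Gröbner basis by Buchberger's algorithm.
f_1 = -2a^{2} - 4ab - 5a - 10b + 2, LT = a^{2}.
f_2 = -3a^{2} + 7ab - a - b^{2} + 3b + 36, LT = a^{2}.
f_3 = 3ab + 4b + 4, LT = ab.

S(f_1,f_2): lcm = a^{2}. S = \tfrac{13}{3}ab + \tfrac{13}{6}a - \tfrac{1}{3}b^{2} + 6b + 11.
  leading term ab: subtract (\tfrac{13}{9})·f_3 from \tfrac{13}{3}ab + \tfrac{13}{6}a - \tfrac{1}{3}b^{2} + 6b + 11 → \tfrac{13}{6}a - \tfrac{1}{3}b^{2} + \tfrac{2}{9}b + \tfrac{47}{9}
  leading term a: no divisor's leading term divides it; move \tfrac{13}{6}a to the remainder.
  leading term b^{2}: no divisor's leading term divides it; move -\tfrac{1}{3}b^{2} to the remainder.
  leading term b: no divisor's leading term divides it; move \tfrac{2}{9}b to the remainder.
  leading term 1: no divisor's leading term divides it; move \tfrac{47}{9} to the remainder.
  remainder \tfrac{13}{6}a - \tfrac{1}{3}b^{2} + \tfrac{2}{9}b + \tfrac{47}{9} ≠ 0; add h_4 = \tfrac{13}{6}a - \tfrac{1}{3}b^{2} + \tfrac{2}{9}b + \tfrac{47}{9} to the basis.

S(f_1,f_3): lcm = a^{2}b. S = 2ab^{2} + \tfrac{7}{6}ab - \tfrac{4}{3}a + 5b^{2} - b.
  leading term ab^{2}: subtract (\tfrac{2}{3}b)·f_3 from 2ab^{2} + \tfrac{7}{6}ab - \tfrac{4}{3}a + 5b^{2} - b → \tfrac{7}{6}ab - \tfrac{4}{3}a + \tfrac{7}{3}b^{2} - \tfrac{11}{3}b
  leading term ab: subtract (\tfrac{7}{18})·f_3 from \tfrac{7}{6}ab - \tfrac{4}{3}a + \tfrac{7}{3}b^{2} - \tfrac{11}{3}b → -\tfrac{4}{3}a + \tfrac{7}{3}b^{2} - \tfrac{47}{9}b - \tfrac{14}{9}
  leading term a: subtract (-\tfrac{8}{13})·h_4 from -\tfrac{4}{3}a + \tfrac{7}{3}b^{2} - \tfrac{47}{9}b - \tfrac{14}{9} → \tfrac{83}{39}b^{2} - \tfrac{595}{117}b + \tfrac{194}{117}
  leading term b^{2}: no divisor's leading term divides it; move \tfrac{83}{39}b^{2} to the remainder.
  leading term b: no divisor's leading term divides it; move -\tfrac{595}{117}b to the remainder.
  leading term 1: no divisor's leading term divides it; move \tfrac{194}{117} to the remainder.
  remainder \tfrac{83}{39}b^{2} - \tfrac{595}{117}b + \tfrac{194}{117} ≠ 0; add h_5 = \tfrac{83}{39}b^{2} - \tfrac{595}{117}b + \tfrac{194}{117} to the basis.

S(f_2,f_3): lcm = a^{2}b. S = -\tfrac{7}{3}ab^{2} - ab - \tfrac{4}{3}a + \tfrac{1}{3}b^{3} - b^{2} - 12b.
  leading term ab^{2}: subtract (-\tfrac{7}{9}b)·f_3 from -\tfrac{7}{3}ab^{2} - ab - \tfrac{4}{3}a + \tfrac{1}{3}b^{3} - b^{2} - 12b → -ab - \tfrac{4}{3}a + \tfrac{1}{3}b^{3} + \tfrac{19}{9}b^{2} - \tfrac{80}{9}b
  leading term ab: subtract (-\tfrac{1}{3})·f_3 from -ab - \tfrac{4}{3}a + \tfrac{1}{3}b^{3} + \tfrac{19}{9}b^{2} - \tfrac{80}{9}b → -\tfrac{4}{3}a + \tfrac{1}{3}b^{3} + \tfrac{19}{9}b^{2} - \tfrac{68}{9}b + \tfrac{4}{3}
  leading term a: subtract (-\tfrac{8}{13})·h_4 from -\tfrac{4}{3}a + \tfrac{1}{3}b^{3} + \tfrac{19}{9}b^{2} - \tfrac{68}{9}b + \tfrac{4}{3} → \tfrac{1}{3}b^{3} + \tfrac{223}{117}b^{2} - \tfrac{868}{117}b + \tfrac{532}{117}
  leading term b^{3}: subtract (\tfrac{13}{83}b)·h_5 from \tfrac{1}{3}b^{3} + \tfrac{223}{117}b^{2} - \tfrac{868}{117}b + \tfrac{532}{117} → \tfrac{2916}{1079}b^{2} - \tfrac{74566}{9711}b + \tfrac{532}{117}
  leading term b^{2}: subtract (\tfrac{8748}{6889})·h_5 from \tfrac{2916}{1079}b^{2} - \tfrac{74566}{9711}b + \tfrac{532}{117} → -\tfrac{75686}{62001}b + \tfrac{151372}{62001}
  leading term b: no divisor's leading term divides it; move -\tfrac{75686}{62001}b to the remainder.
  leading term 1: no divisor's leading term divides it; move \tfrac{151372}{62001} to the remainder.
  remainder -\tfrac{75686}{62001}b + \tfrac{151372}{62001} ≠ 0; add h_6 = -\tfrac{75686}{62001}b + \tfrac{151372}{62001} to the basis.

The other S-polynomials (S(f_1,h_4), S(f_2,h_4), S(f_3,h_4), S(f_1,h_5), S(f_2,h_5), S(f_3,h_5), S(h_4,h_5), S(f_1,h_6), S(f_2,h_6), S(f_3,h_6), S(h_4,h_6), S(h_5,h_6)) all reduce to 0 modulo the current basis, so we have a Gröbner basis.
Inter-reduce: drop elements whose leading term is divisible by another's, tail-reduce, and make monic.
Reduced Gröbner basis: {a + 2, b - 2}.

From the last basis element, b - 2 = 0, so b takes values in {2}. Each choice, substituted upward through the basis, yields the corresponding point(s) of the solution set.
  b = 2: the earlier basis element becomes a + 2 = 0, giving a = -2 — point (-2, 2).

{(-2, 2)}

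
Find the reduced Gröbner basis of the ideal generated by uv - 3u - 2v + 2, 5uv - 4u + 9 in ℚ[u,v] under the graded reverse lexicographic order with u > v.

Buchberger's algorithm terminates because the ascending chain of leading-term ideals stabilizes.

f_1 = uv - 3u - 2v + 2, LT = uv.
f_2 = 5uv - 4u + 9, LT = uv.

S(f_1,f_2): lcm = uv. S = -11/5u - 2v + ⅕.
  reduce S modulo (f_1, f_2):
  remainder -11/5u - 2v + ⅕ ≠ 0; add g_3 = -11/5u - 2v + ⅕ to the basis.

S(f_1,g_3): lcm = uv. S = -10/11v² - 3u - 21/11v + 2.
  reduce S modulo (f_1, f_2, g_3):
  remainder -10/11v² + 9/11v + 19/11 ≠ 0; add g_4 = -10/11v² + 9/11v + 19/11 to the basis.

The other S-polynomials (S(f_2,g_3), S(f_1,g_4), S(f_2,g_4), S(g_3,g_4)) all reduce to 0 modulo the current basis, so we have a Gröbner basis.
Inter-reduce: drop elements whose leading term is divisible by another's, tail-reduce, and make monic.

G = {v² - 9/10v - 19/10, u + 10/11v - 1/11}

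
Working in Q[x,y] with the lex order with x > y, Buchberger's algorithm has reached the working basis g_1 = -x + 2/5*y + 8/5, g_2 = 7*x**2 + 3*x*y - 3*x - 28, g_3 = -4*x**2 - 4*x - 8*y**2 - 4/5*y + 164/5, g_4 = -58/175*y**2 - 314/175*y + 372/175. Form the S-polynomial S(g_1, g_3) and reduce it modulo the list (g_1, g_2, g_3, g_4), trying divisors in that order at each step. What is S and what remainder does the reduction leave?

S(g_1, g_3) = -2/5*x*y - 13/5*x - 2*y**2 - 1/5*y + 41/5; remainder on division = 1423/145*y - 1423/145.

lcm(LM(g_1), LM(g_3)) = x**2.
S = (lcm/LT(g_1))·g_1 − (lcm/LT(g_3))·g_3 = -2/5*x*y - 13/5*x - 2*y**2 - 1/5*y + 41/5.
Reduce S modulo (g_1, g_2, g_3, g_4) in that order:
  leading term x*y: subtract (2/5*y)·g_1 from -2/5*x*y - 13/5*x - 2*y**2 - 1/5*y + 41/5 → -13/5*x - 54/25*y**2 - 21/25*y + 41/5
  leading term x: subtract (13/5)·g_1 from -13/5*x - 54/25*y**2 - 21/25*y + 41/5 → -54/25*y**2 - 47/25*y + 101/25
  leading term y**2: subtract (189/29)·g_4 from -54/25*y**2 - 47/25*y + 101/25 → 1423/145*y - 1423/145
  leading term y: no divisor's leading term divides it; move 1423/145*y to the remainder.
  leading term 1: no divisor's leading term divides it; move -1423/145 to the remainder.
The remainder 1423/145*y - 1423/145 is nonzero, so it would be added as the next basis element.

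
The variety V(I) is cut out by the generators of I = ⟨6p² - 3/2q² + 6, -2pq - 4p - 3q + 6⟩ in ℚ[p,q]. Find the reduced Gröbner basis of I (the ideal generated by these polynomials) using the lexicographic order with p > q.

G = {p - 1/24q³ - 1/12q² + 13/24q - 5/12, q⁴ + 4q³ - 9q² + 20q - 52}

Buchberger's algorithm terminates because the ascending chain of leading-term ideals stabilizes.

f_1 = 6p² - 3/2q² + 6, LT = p².
f_2 = -2pq - 4p - 3q + 6, LT = pq.

S(f_1,f_2): lcm = p²q. S = -2p² - 3/2pq + 3p - ¼q³ + q.
  leading term p²: subtract (-⅓)·f_1 from -2p² - 3/2pq + 3p - ¼q³ + q → -3/2pq + 3p - ¼q³ - ½q² + q + 2
  leading term pq: subtract (¾)·f_2 from -3/2pq + 3p - ¼q³ - ½q² + q + 2 → 6p - ¼q³ - ½q² + 13/4q - 5/2
  leading term p: no divisor's leading term divides it; move 6p to the remainder.
  leading term q³: no divisor's leading term divides it; move -¼q³ to the remainder.
  leading term q²: no divisor's leading term divides it; move -½q² to the remainder.
  leading term q: no divisor's leading term divides it; move 13/4q to the remainder.
  leading term 1: no divisor's leading term divides it; move -5/2 to the remainder.
  remainder 6p - ¼q³ - ½q² + 13/4q - 5/2 ≠ 0; add g_3 = 6p - ¼q³ - ½q² + 13/4q - 5/2 to the basis.

S(f_1,g_3): lcm = p². S = 1/24pq³ + 1/12pq² - 13/24pq + 5/12p - ¼q² + 1.
  leading term pq³: subtract (-1/48q²)·f_2 from 1/24pq³ + 1/12pq² - 13/24pq + 5/12p - ¼q² + 1 → -13/24pq + 5/12p - 1/16q³ - ⅛q² + 1
  leading term pq: subtract (13/48)·f_2 from -13/24pq + 5/12p - 1/16q³ - ⅛q² + 1 → 3/2p - 1/16q³ - ⅛q² + 13/16q - ⅝
  leading term p: subtract (¼)·g_3 from 3/2p - 1/16q³ - ⅛q² + 13/16q - ⅝ → 0
  remainder 0.

S(f_2,g_3): lcm = pq. S = 2p + 1/24q⁴ + 1/12q³ - 13/24q² + 23/12q - 3.
  leading term p: subtract (⅓)·g_3 from 2p + 1/24q⁴ + 1/12q³ - 13/24q² + 23/12q - 3 → 1/24q⁴ + ⅙q³ - ⅜q² + ⅚q - 13/6
  leading term q⁴: no divisor's leading term divides it; move 1/24q⁴ to the remainder.
  leading term q³: no divisor's leading term divides it; move ⅙q³ to the remainder.
  leading term q²: no divisor's leading term divides it; move -⅜q² to the remainder.
  leading term q: no divisor's leading term divides it; move ⅚q to the remainder.
  leading term 1: no divisor's leading term divides it; move -13/6 to the remainder.
  remainder 1/24q⁴ + ⅙q³ - ⅜q² + ⅚q - 13/6 ≠ 0; add g_4 = 1/24q⁴ + ⅙q³ - ⅜q² + ⅚q - 13/6 to the basis.

S(f_1,g_4): leading monomials are coprime, so the S-polynomial reduces to 0 (Buchberger's first criterion).
S(f_2,g_4): lcm = pq⁴. S = -2pq³ + 9pq² - 20pq + 52p + 3/2q⁴ - 3q³.
  leading term pq³: subtract (q²)·f_2 from -2pq³ + 9pq² - 20pq + 52p + 3/2q⁴ - 3q³ → 13pq² - 20pq + 52p + 3/2q⁴ - 6q²
  leading term pq²: subtract (-13/2q)·f_2 from 13pq² - 20pq + 52p + 3/2q⁴ - 6q² → -46pq + 52p + 3/2q⁴ - 51/2q² + 39q
  leading term pq: subtract (23)·f_2 from -46pq + 52p + 3/2q⁴ - 51/2q² + 39q → 144p + 3/2q⁴ - 51/2q² + 108q - 138
  leading term p: subtract (24)·g_3 from 144p + 3/2q⁴ - 51/2q² + 108q - 138 → 3/2q⁴ + 6q³ - 27/2q² + 30q - 78
  leading term q⁴: subtract (36)·g_4 from 3/2q⁴ + 6q³ - 27/2q² + 30q - 78 → 0
  remainder 0.

S(g_3,g_4): leading monomials are coprime, so the S-polynomial reduces to 0 (Buchberger's first criterion).
Every S-polynomial of the final basis reduces to 0, so we have a Gröbner basis.
Inter-reduce: drop elements whose leading term is divisible by another's, tail-reduce, and make monic.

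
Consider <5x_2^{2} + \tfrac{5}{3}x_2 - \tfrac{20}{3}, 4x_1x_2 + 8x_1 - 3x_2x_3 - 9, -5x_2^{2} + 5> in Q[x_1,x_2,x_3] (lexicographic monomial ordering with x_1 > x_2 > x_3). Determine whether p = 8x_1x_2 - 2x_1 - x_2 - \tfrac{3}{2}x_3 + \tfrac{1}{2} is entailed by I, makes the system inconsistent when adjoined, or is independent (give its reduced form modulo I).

Adjoining 8x_1x_2 - 2x_1 - x_2 - \tfrac{3}{2}x_3 + \tfrac{1}{2} makes the ideal the whole ring: the system is inconsistent.

First compute the reduced Gröbner basis of I by Buchberger's algorithm.
f_1 = 5x_2^{2} + \tfrac{5}{3}x_2 - \tfrac{20}{3}, LT = x_2^{2}.
f_2 = 4x_1x_2 + 8x_1 - 3x_2x_3 - 9, LT = x_1x_2.
f_3 = -5x_2^{2} + 5, LT = x_2^{2}.

S(f_1,f_2): lcm = x_1x_2^{2}. S = -\tfrac{5}{3}x_1x_2 - \tfrac{4}{3}x_1 + \tfrac{3}{4}x_2^{2}x_3 + \tfrac{9}{4}x_2.
  reduce S modulo (f_1, f_2, f_3):
  remainder 2x_1 - \tfrac{3}{2}x_2x_3 + \tfrac{9}{4}x_2 + x_3 - \tfrac{15}{4} ≠ 0; add h_4 = 2x_1 - \tfrac{3}{2}x_2x_3 + \tfrac{9}{4}x_2 + x_3 - \tfrac{15}{4} to the basis.

S(f_1,f_3): lcm = x_2^{2}. S = \tfrac{1}{3}x_2 - \tfrac{1}{3}.
  reduce S modulo (f_1, f_2, f_3, h_4):
  remainder \tfrac{1}{3}x_2 - \tfrac{1}{3} ≠ 0; add h_5 = \tfrac{1}{3}x_2 - \tfrac{1}{3} to the basis.

The other S-polynomials (S(f_2,f_3), S(f_1,h_4), S(f_2,h_4), S(f_3,h_4), S(f_1,h_5), S(f_2,h_5), S(f_3,h_5), S(h_4,h_5)) all reduce to 0 modulo the current basis, so we have a Gröbner basis.
Inter-reduce: drop elements whose leading term is divisible by another's, tail-reduce, and make monic.
Reduced Gröbner basis: {x_1 - \tfrac{1}{4}x_3 - \tfrac{3}{4}, x_2 - 1}.
Label its elements g_1 = x_1 - \tfrac{1}{4}x_3 - \tfrac{3}{4}, g_2 = x_2 - 1.

Reduce p = 8x_1x_2 - 2x_1 - x_2 - \tfrac{3}{2}x_3 + \tfrac{1}{2} modulo G:
  leading term x_1x_2: subtract (8x_2)·g_1 from 8x_1x_2 - 2x_1 - x_2 - \tfrac{3}{2}x_3 + \tfrac{1}{2} → -2x_1 + 2x_2x_3 + 5x_2 - \tfrac{3}{2}x_3 + \tfrac{1}{2}
  leading term x_1: subtract (-2)·g_1 from -2x_1 + 2x_2x_3 + 5x_2 - \tfrac{3}{2}x_3 + \tfrac{1}{2} → 2x_2x_3 + 5x_2 - 2x_3 - 1
  leading term x_2x_3: subtract (2x_3)·g_2 from 2x_2x_3 + 5x_2 - 2x_3 - 1 → 5x_2 - 1
  leading term x_2: subtract (5)·g_2 from 5x_2 - 1 → 4
  leading term 1: no divisor's leading term divides it; move 4 to the remainder.
  normal form = 4.
The normal form is nonzero, so p ∉ I. Since p minus its normal form lies in I, I + (p) = I + (r) where r = 4; decide whether this ideal is the whole ring.
Here r = 4 is a nonzero constant, hence a unit: 1 ∈ I + (p), the Gröbner basis of I + (p) is {1}, and the enlarged system has no common solution — adjoining p is inconsistent.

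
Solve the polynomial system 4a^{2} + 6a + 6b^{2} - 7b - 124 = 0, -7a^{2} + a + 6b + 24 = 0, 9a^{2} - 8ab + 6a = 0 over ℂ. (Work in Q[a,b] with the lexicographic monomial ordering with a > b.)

Compute a lex Gröbner basis by Buchberger's algorithm.
f_1 = 4a^{2} + 6a + 6b^{2} - 7b - 124, LT = a^{2}.
f_2 = -7a^{2} + a + 6b + 24, LT = a^{2}.
f_3 = 9a^{2} - 8ab + 6a, LT = a^{2}.

S(f_1,f_2): lcm = a^{2}. S = \tfrac{23}{14}a + \tfrac{3}{2}b^{2} - \tfrac{25}{28}b - \tfrac{193}{7}.
  reduce S modulo (f_1, f_2, f_3):
  remainder \tfrac{23}{14}a + \tfrac{3}{2}b^{2} - \tfrac{25}{28}b - \tfrac{193}{7} ≠ 0; add h_4 = \tfrac{23}{14}a + \tfrac{3}{2}b^{2} - \tfrac{25}{28}b - \tfrac{193}{7} to the basis.

S(f_1,f_3): lcm = a^{2}. S = \tfrac{8}{9}ab + \tfrac{5}{6}a + \tfrac{3}{2}b^{2} - \tfrac{7}{4}b - 31.
  reduce S modulo (f_1, f_2, f_3, h_4):
  remainder -\tfrac{56}{69}b^{3} + \tfrac{11}{9}b^{2} + \tfrac{5639}{414}b - \tfrac{1174}{69} ≠ 0; add h_5 = -\tfrac{56}{69}b^{3} + \tfrac{11}{9}b^{2} + \tfrac{5639}{414}b - \tfrac{1174}{69} to the basis.

S(f_1,h_4): lcm = a^{2}. S = -\tfrac{21}{23}ab^{2} + \tfrac{25}{46}ab + \tfrac{841}{46}a + \tfrac{3}{2}b^{2} - \tfrac{7}{4}b - 31.
  reduce S modulo (f_1, f_2, f_3, h_4, h_5):
  remainder -\tfrac{536067}{33856}b^{2} + \tfrac{287379}{67712}b + \tfrac{4575915}{16928} ≠ 0; add h_6 = -\tfrac{536067}{33856}b^{2} + \tfrac{287379}{67712}b + \tfrac{4575915}{16928} to the basis.

S(h_5,h_6): lcm = b^{3}. S = -\tfrac{1769605}{1429512}b^{2} + \tfrac{827509}{2859024}b + \tfrac{587}{28}.
  reduce S modulo (f_1, f_2, f_3, h_4, h_5, h_6):
  remainder -\tfrac{451021168}{10643252907}b - \tfrac{1804084672}{10643252907} ≠ 0; add h_7 = -\tfrac{451021168}{10643252907}b - \tfrac{1804084672}{10643252907} to the basis.

The other S-polynomials (S(f_2,f_3), S(f_2,h_4), S(f_3,h_4), S(f_1,h_5), S(f_2,h_5), S(f_3,h_5), S(h_4,h_5), S(f_1,h_6), S(f_2,h_6), S(f_3,h_6), S(h_4,h_6), S(f_1,h_7), S(f_2,h_7), S(f_3,h_7), S(h_4,h_7), S(h_5,h_7), S(h_6,h_7)) all reduce to 0 modulo the current basis, so we have a Gröbner basis.
Inter-reduce: drop elements whose leading term is divisible by another's, tail-reduce, and make monic.
Reduced Gröbner basis: {a, b + 4}.

Elimination: the polynomial b + 4 lies in the elimination ideal for b, so b ∈ {-4}. For each such b, the remaining basis elements (now univariate) give the rest of the solution.
  b = -4: the earlier basis element becomes a = 0, giving a = 0 — point (0, -4).

{(0, -4)}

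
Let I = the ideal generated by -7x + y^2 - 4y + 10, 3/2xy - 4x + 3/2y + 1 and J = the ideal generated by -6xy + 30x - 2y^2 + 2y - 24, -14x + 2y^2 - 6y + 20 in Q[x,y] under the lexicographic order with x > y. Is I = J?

No, the ideals differ.

Since reduced Gröbner bases are canonical representatives of ideals under a given ordering, it suffices to compute and compare them.
Buchberger on the first generating set:
f_1 = -7x + y^2 - 4y + 10, LT = x.
f_2 = 3/2xy - 4x + 3/2y + 1, LT = xy.

S(f_1,f_2): lcm = xy. S = 8/3x - 1/7y^3 + 4/7y^2 - 17/7y - 2/3.
  leading term x: subtract (-8/21)·f_1 from 8/3x - 1/7y^3 + 4/7y^2 - 17/7y - 2/3 → -1/7y^3 + 20/21y^2 - 83/21y + 22/7
  leading term y^3: no divisor's leading term divides it; move -1/7y^3 to the remainder.
  leading term y^2: no divisor's leading term divides it; move 20/21y^2 to the remainder.
  leading term y: no divisor's leading term divides it; move -83/21y to the remainder.
  leading term 1: no divisor's leading term divides it; move 22/7 to the remainder.
  remainder -1/7y^3 + 20/21y^2 - 83/21y + 22/7 ≠ 0; add g_3 = -1/7y^3 + 20/21y^2 - 83/21y + 22/7 to the basis.

The other S-polynomials (S(f_1,g_3), S(f_2,g_3)) all reduce to 0 modulo the current basis, so we have a Gröbner basis.
Inter-reduce: drop elements whose leading term is divisible by another's, tail-reduce, and make monic.
Reduced Gröbner basis: {x - 1/7y^2 + 4/7y - 10/7, y^3 - 20/3y^2 + 83/3y - 22}.

Buchberger on the second generating set:
h_1 = -6xy + 30x - 2y^2 + 2y - 24, LT = xy.
h_2 = -14x + 2y^2 - 6y + 20, LT = x.

S(h_1,h_2): lcm = xy. S = -5x + 1/7y^3 - 2/21y^2 + 23/21y + 4.
  leading term x: subtract (5/14)·h_2 from -5x + 1/7y^3 - 2/21y^2 + 23/21y + 4 → 1/7y^3 - 17/21y^2 + 68/21y - 22/7
  leading term y^3: no divisor's leading term divides it; move 1/7y^3 to the remainder.
  leading term y^2: no divisor's leading term divides it; move -17/21y^2 to the remainder.
  leading term y: no divisor's leading term divides it; move 68/21y to the remainder.
  leading term 1: no divisor's leading term divides it; move -22/7 to the remainder.
  remainder 1/7y^3 - 17/21y^2 + 68/21y - 22/7 ≠ 0; add k_3 = 1/7y^3 - 17/21y^2 + 68/21y - 22/7 to the basis.

The other S-polynomials (S(h_1,k_3), S(h_2,k_3)) all reduce to 0 modulo the current basis, so we have a Gröbner basis.
Inter-reduce: drop elements whose leading term is divisible by another's, tail-reduce, and make monic.
Reduced Gröbner basis: {x - 1/7y^2 + 3/7y - 10/7, y^3 - 17/3y^2 + 68/3y - 22}.

Since the reduced bases disagree, the two ideals are not the same.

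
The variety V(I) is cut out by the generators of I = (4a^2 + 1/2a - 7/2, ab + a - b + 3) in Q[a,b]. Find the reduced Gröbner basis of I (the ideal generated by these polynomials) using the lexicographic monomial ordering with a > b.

f_1 = 4a^2 + 1/2a - 7/2, LT = a^2.
f_2 = ab + a - b + 3, LT = ab.

S(f_1,f_2): lcm = a^2b. S = -a^2 + 9/8ab - 3a - 7/8b.
  reduce S modulo (f_1, f_2):
  remainder -4a + 1/4b - 17/4 ≠ 0; add g_3 = -4a + 1/4b - 17/4 to the basis.

S(f_2,g_3): lcm = ab. S = a + 1/16b^2 - 33/16b + 3.
  reduce S modulo (f_1, f_2, g_3):
  remainder 1/16b^2 - 2b + 31/16 ≠ 0; add g_4 = 1/16b^2 - 2b + 31/16 to the basis.

The other S-polynomials (S(f_1,g_3), S(f_1,g_4), S(f_2,g_4), S(g_3,g_4)) all reduce to 0 modulo the current basis, so we have a Gröbner basis.
Inter-reduce: drop elements whose leading term is divisible by another's, tail-reduce, and make monic.

G = {a - 1/16b + 17/16, b^2 - 32b + 31}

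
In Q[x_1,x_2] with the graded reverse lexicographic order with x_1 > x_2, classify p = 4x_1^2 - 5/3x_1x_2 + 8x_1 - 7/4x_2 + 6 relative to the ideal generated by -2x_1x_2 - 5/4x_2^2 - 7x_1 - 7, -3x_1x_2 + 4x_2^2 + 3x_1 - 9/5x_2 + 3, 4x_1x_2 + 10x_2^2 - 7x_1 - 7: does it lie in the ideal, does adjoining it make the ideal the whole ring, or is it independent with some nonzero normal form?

First compute the reduced Gröbner basis of I by Buchberger's algorithm.
f_1 = -2x_1x_2 - 5/4x_2^2 - 7x_1 - 7, LT = x_1x_2.
f_2 = -3x_1x_2 + 4x_2^2 + 3x_1 - 9/5x_2 + 3, LT = x_1x_2.
f_3 = 4x_1x_2 + 10x_2^2 - 7x_1 - 7, LT = x_1x_2.

S(f_1,f_2): lcm = x_1x_2. S = 47/24x_2^2 + 9/2x_1 - 3/5x_2 + 9/2.
  reduce S modulo (f_1, f_2, f_3):
  remainder 47/24x_2^2 + 9/2x_1 - 3/5x_2 + 9/2 ≠ 0; add h_4 = 47/24x_2^2 + 9/2x_1 - 3/5x_2 + 9/2 to the basis.

S(f_1,f_3): lcm = x_1x_2. S = -15/8x_2^2 + 21/4x_1 + 21/4.
  reduce S modulo (f_1, f_2, f_3, h_4):
  remainder 1797/188x_1 - 27/47x_2 + 1797/188 ≠ 0; add h_5 = 1797/188x_1 - 27/47x_2 + 1797/188 to the basis.

S(f_1,h_4): lcm = x_1x_2^2. S = 5/8x_2^3 - 108/47x_1^2 + 1789/470x_1x_2 - 108/47x_1 + 7/2x_2.
  reduce S modulo (f_1, f_2, f_3, h_4, h_5):
  remainder 117351182/84318235x_2 ≠ 0; add h_6 = 117351182/84318235x_2 to the basis.

The other S-polynomials (S(f_2,f_3), S(f_2,h_4), S(f_3,h_4), S(f_1,h_5), S(f_2,h_5), S(f_3,h_5), S(h_4,h_5), S(f_1,h_6), S(f_2,h_6), S(f_3,h_6), S(h_4,h_6), S(h_5,h_6)) all reduce to 0 modulo the current basis, so we have a Gröbner basis.
Inter-reduce: drop elements whose leading term is divisible by another's, tail-reduce, and make monic.
Reduced Gröbner basis: {x_1 + 1, x_2}.
Label its elements g_1 = x_1 + 1, g_2 = x_2.

Reduce p = 4x_1^2 - 5/3x_1x_2 + 8x_1 - 7/4x_2 + 6 modulo G:
  leading term x_1^2: subtract (4x_1)·g_1 from 4x_1^2 - 5/3x_1x_2 + 8x_1 - 7/4x_2 + 6 → -5/3x_1x_2 + 4x_1 - 7/4x_2 + 6
  leading term x_1x_2: subtract (-5/3x_2)·g_1 from -5/3x_1x_2 + 4x_1 - 7/4x_2 + 6 → 4x_1 - 1/12x_2 + 6
  leading term x_1: subtract (4)·g_1 from 4x_1 - 1/12x_2 + 6 → -1/12x_2 + 2
  leading term x_2: subtract (-1/12)·g_2 from -1/12x_2 + 2 → 2
  leading term 1: no divisor's leading term divides it; move 2 to the remainder.
  normal form = 2.
The normal form is nonzero, so p ∉ I. Since p minus its normal form lies in I, I + (p) = I + (r) where r = 2; decide whether this ideal is the whole ring.
Here r = 2 is a nonzero constant, hence a unit: 1 ∈ I + (p), the Gröbner basis of I + (p) is {1}, and the enlarged system has no common solution — adjoining p is inconsistent.

Adjoining 4x_1^2 - 5/3x_1x_2 + 8x_1 - 7/4x_2 + 6 makes the ideal the whole ring: the system is inconsistent.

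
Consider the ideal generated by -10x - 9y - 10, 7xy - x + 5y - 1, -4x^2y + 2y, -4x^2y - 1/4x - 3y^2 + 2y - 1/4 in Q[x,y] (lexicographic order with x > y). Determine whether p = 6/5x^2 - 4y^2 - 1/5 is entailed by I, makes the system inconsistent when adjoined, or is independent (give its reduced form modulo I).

First compute the reduced Gröbner basis of I by Buchberger's algorithm.
f_1 = -10x - 9y - 10, LT = x.
f_2 = 7xy - x + 5y - 1, LT = xy.
f_3 = -4x^2y + 2y, LT = x^2y.
f_4 = -4x^2y - 1/4x - 3y^2 + 2y - 1/4, LT = x^2y.

S(f_1,f_2): lcm = xy. S = 1/7x + 9/10y^2 + 2/7y + 1/7.
  leading term x: subtract (-1/70)·f_1 from 1/7x + 9/10y^2 + 2/7y + 1/7 → 9/10y^2 + 11/70y
  leading term y^2: no divisor's leading term divides it; move 9/10y^2 to the remainder.
  leading term y: no divisor's leading term divides it; move 11/70y to the remainder.
  remainder 9/10y^2 + 11/70y ≠ 0; add h_5 = 9/10y^2 + 11/70y to the basis.

S(f_1,f_3): lcm = x^2y. S = 9/10xy^2 + xy + 1/2y.
  leading term xy^2: subtract (-9/100y^2)·f_1 from 9/10xy^2 + xy + 1/2y → xy - 81/100y^3 - 9/10y^2 + 1/2y
  leading term xy: subtract (-1/10y)·f_1 from xy - 81/100y^3 - 9/10y^2 + 1/2y → -81/100y^3 - 9/5y^2 - 1/2y
  leading term y^3: subtract (-9/10y)·h_5 from -81/100y^3 - 9/5y^2 - 1/2y → -1161/700y^2 - 1/2y
  leading term y^2: subtract (-129/70)·h_5 from -1161/700y^2 - 1/2y → -1031/4900y
  leading term y: no divisor's leading term divides it; move -1031/4900y to the remainder.
  remainder -1031/4900y ≠ 0; add h_6 = -1031/4900y to the basis.

S(f_1,f_4): lcm = x^2y. S = 9/10xy^2 + xy - 1/16x - 3/4y^2 + 1/2y - 1/16.
  leading term xy^2: subtract (-9/100y^2)·f_1 from 9/10xy^2 + xy - 1/16x - 3/4y^2 + 1/2y - 1/16 → xy - 1/16x - 81/100y^3 - 33/20y^2 + 1/2y - 1/16
  leading term xy: subtract (-1/10y)·f_1 from xy - 1/16x - 81/100y^3 - 33/20y^2 + 1/2y - 1/16 → -1/16x - 81/100y^3 - 51/20y^2 - 1/2y - 1/16
  leading term x: subtract (1/160)·f_1 from -1/16x - 81/100y^3 - 51/20y^2 - 1/2y - 1/16 → -81/100y^3 - 51/20y^2 - 71/160y
  leading term y^3: subtract (-9/10y)·h_5 from -81/100y^3 - 51/20y^2 - 71/160y → -843/350y^2 - 71/160y
  leading term y^2: subtract (-281/105)·h_5 from -843/350y^2 - 71/160y → -2729/117600y
  leading term y: subtract (2729/24744)·h_6 from -2729/117600y → 0
  remainder 0.

S(f_2,f_3): lcm = x^2y. S = -1/7x^2 + 5/7xy - 1/7x + 1/2y.
  leading term x^2: subtract (1/70x)·f_1 from -1/7x^2 + 5/7xy - 1/7x + 1/2y → 59/70xy + 1/2y
  leading term xy: subtract (-59/700y)·f_1 from 59/70xy + 1/2y → -531/700y^2 - 12/35y
  leading term y^2: subtract (-59/70)·h_5 from -531/700y^2 - 12/35y → -1031/4900y
  leading term y: subtract (1)·h_6 from -1031/4900y → 0
  remainder 0.

S(f_2,f_4): lcm = x^2y. S = -1/7x^2 + 5/7xy - 23/112x - 3/4y^2 + 1/2y - 1/16.
  leading term x^2: subtract (1/70x)·f_1 from -1/7x^2 + 5/7xy - 23/112x - 3/4y^2 + 1/2y - 1/16 → 59/70xy - 1/16x - 3/4y^2 + 1/2y - 1/16
  leading term xy: subtract (-59/700y)·f_1 from 59/70xy - 1/16x - 3/4y^2 + 1/2y - 1/16 → -1/16x - 264/175y^2 - 12/35y - 1/16
  leading term x: subtract (1/160)·f_1 from -1/16x - 264/175y^2 - 12/35y - 1/16 → -264/175y^2 - 321/1120y
  leading term y^2: subtract (-176/105)·h_5 from -264/175y^2 - 321/1120y → -2729/117600y
  leading term y: subtract (2729/24744)·h_6 from -2729/117600y → 0
  remainder 0.

S(f_3,f_4): lcm = x^2y. S = -1/16x - 3/4y^2 - 1/16.
  leading term x: subtract (1/160)·f_1 from -1/16x - 3/4y^2 - 1/16 → -3/4y^2 + 9/160y
  leading term y^2: subtract (-5/6)·h_5 from -3/4y^2 + 9/160y → 629/3360y
  leading term y: subtract (-22015/24744)·h_6 from 629/3360y → 0
  remainder 0.

S(f_1,h_5): leading monomials are coprime, so the S-polynomial reduces to 0 (Buchberger's first criterion).
S(f_2,h_5): lcm = xy^2. S = -20/63xy + 5/7y^2 - 1/7y.
  leading term xy: subtract (2/63y)·f_1 from -20/63xy + 5/7y^2 - 1/7y → y^2 + 11/63y
  leading term y^2: subtract (10/9)·h_5 from y^2 + 11/63y → 0
  remainder 0.

S(f_3,h_5): lcm = x^2y^2. S = -11/63x^2y - 1/2y^2.
  leading term x^2y: subtract (11/630xy)·f_1 from -11/63x^2y - 1/2y^2 → 11/70xy^2 + 11/63xy - 1/2y^2
  leading term xy^2: subtract (-11/700y^2)·f_1 from 11/70xy^2 + 11/63xy - 1/2y^2 → 11/63xy - 99/700y^3 - 23/35y^2
  leading term xy: subtract (-11/630y)·f_1 from 11/63xy - 99/700y^3 - 23/35y^2 → -99/700y^3 - 57/70y^2 - 11/63y
  leading term y^3: subtract (-11/70y)·h_5 from -99/700y^3 - 57/70y^2 - 11/63y → -3869/4900y^2 - 11/63y
  leading term y^2: subtract (-3869/4410)·h_5 from -3869/4900y^2 - 11/63y → -11341/308700y
  leading term y: subtract (11/63)·h_6 from -11341/308700y → 0
  remainder 0.

S(f_4,h_5): lcm = x^2y^2. S = -11/63x^2y + 1/16xy + 3/4y^3 - 1/2y^2 + 1/16y.
  leading term x^2y: subtract (11/630xy)·f_1 from -11/63x^2y + 1/16xy + 3/4y^3 - 1/2y^2 + 1/16y → 11/70xy^2 + 239/1008xy + 3/4y^3 - 1/2y^2 + 1/16y
  leading term xy^2: subtract (-11/700y^2)·f_1 from 11/70xy^2 + 239/1008xy + 3/4y^3 - 1/2y^2 + 1/16y → 239/1008xy + 213/350y^3 - 23/35y^2 + 1/16y
  leading term xy: subtract (-239/10080y)·f_1 from 239/1008xy + 213/350y^3 - 23/35y^2 + 1/16y → 213/350y^3 - 195/224y^2 - 11/63y
  leading term y^3: subtract (71/105y)·h_5 from 213/350y^3 - 195/224y^2 - 11/63y → -114871/117600y^2 - 11/63y
  leading term y^2: subtract (-114871/105840)·h_5 from -114871/117600y^2 - 11/63y → -30019/7408800y
  leading term y: subtract (30019/1558872)·h_6 from -30019/7408800y → 0
  remainder 0.

S(f_1,h_6): leading monomials are coprime, so the S-polynomial reduces to 0 (Buchberger's first criterion).
S(f_2,h_6): lcm = xy. S = -1/7x + 5/7y - 1/7.
  leading term x: subtract (1/70)·f_1 from -1/7x + 5/7y - 1/7 → 59/70y
  leading term y: subtract (-4130/1031)·h_6 from 59/70y → 0
  remainder 0.

S(f_3,h_6): lcm = x^2y. S = -1/2y.
  leading term y: subtract (2450/1031)·h_6 from -1/2y → 0
  remainder 0.

S(f_4,h_6): lcm = x^2y. S = 1/16x + 3/4y^2 - 1/2y + 1/16.
  leading term x: subtract (-1/160)·f_1 from 1/16x + 3/4y^2 - 1/2y + 1/16 → 3/4y^2 - 89/160y
  leading term y^2: subtract (5/6)·h_5 from 3/4y^2 - 89/160y → -2309/3360y
  leading term y: subtract (80815/24744)·h_6 from -2309/3360y → 0
  remainder 0.

S(h_5,h_6): lcm = y^2. S = 11/63y.
  leading term y: subtract (-7700/9279)·h_6 from 11/63y → 0
  remainder 0.

Every S-polynomial of the final basis reduces to 0, so we have a Gröbner basis.
Inter-reduce: drop elements whose leading term is divisible by another's, tail-reduce, and make monic.
Reduced Gröbner basis: {x + 1, y}.
Label its elements g_1 = x + 1, g_2 = y.

Reduce p = 6/5x^2 - 4y^2 - 1/5 modulo G:
  leading term x^2: subtract (6/5x)·g_1 from 6/5x^2 - 4y^2 - 1/5 → -6/5x - 4y^2 - 1/5
  leading term x: subtract (-6/5)·g_1 from -6/5x - 4y^2 - 1/5 → -4y^2 + 1
  leading term y^2: subtract (-4y)·g_2 from -4y^2 + 1 → 1
  leading term 1: no divisor's leading term divides it; move 1 to the remainder.
  normal form = 1.
The normal form is nonzero, so p ∉ I. Since p minus its normal form lies in I, I + (p) = I + (r) where r = 1; decide whether this ideal is the whole ring.
Here r = 1 is a nonzero constant, hence a unit: 1 ∈ I + (p), the Gröbner basis of I + (p) is {1}, and the enlarged system has no common solution — adjoining p is inconsistent.

Adjoining 6/5x^2 - 4y^2 - 1/5 makes the ideal the whole ring: the system is inconsistent.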